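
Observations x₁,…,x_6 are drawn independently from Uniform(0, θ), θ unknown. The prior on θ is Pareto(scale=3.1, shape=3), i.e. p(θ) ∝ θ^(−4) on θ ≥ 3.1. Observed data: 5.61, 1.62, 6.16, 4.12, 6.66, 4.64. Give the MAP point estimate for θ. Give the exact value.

The Uniform(0, θ) likelihood is θ^(−n) for θ ≥ max(xᵢ), zero otherwise. Here max(xᵢ) = 6.66.
Posterior ∝ θ^(−4) · θ^(−6) = θ^(−10) on θ ≥ max(3.1, 6.66) = 6.66.
This density is strictly decreasing in θ, so the posterior mode lies at the lower boundary of the support.

θ̂_MAP = 6.66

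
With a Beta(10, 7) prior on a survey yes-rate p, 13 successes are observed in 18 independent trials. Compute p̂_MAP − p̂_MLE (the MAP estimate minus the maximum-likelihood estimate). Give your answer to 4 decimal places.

MAP − MLE = -0.0556

Posterior is Beta(23, 12); MAP = (23−1)/(35−2) = 22/33 ≈ 0.66667.
MLE ignores the prior: p̂_MLE = k/n = 13/18 ≈ 0.72222.
Difference = 22/33 − 13/18 = -1/18 ≈ -0.0556.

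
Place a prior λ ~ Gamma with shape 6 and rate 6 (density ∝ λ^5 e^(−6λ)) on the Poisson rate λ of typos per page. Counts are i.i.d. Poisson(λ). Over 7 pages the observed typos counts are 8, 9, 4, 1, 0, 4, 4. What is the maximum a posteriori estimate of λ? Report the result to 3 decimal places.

Σxᵢ = 8+9+4+1+0+4+4 = 30, with n = 7.
Posterior ∝ λ^5e^(−6λ) · λ^30e^(−7λ) = λ^35e^(−13λ), i.e. Gamma(shape=36, rate=13).
The mode of a Gamma(a, b) with a ≥ 1 (shape–rate) is (a−1)/b = 35/13 ≈ 2.692.

λ̂_MAP = 2.692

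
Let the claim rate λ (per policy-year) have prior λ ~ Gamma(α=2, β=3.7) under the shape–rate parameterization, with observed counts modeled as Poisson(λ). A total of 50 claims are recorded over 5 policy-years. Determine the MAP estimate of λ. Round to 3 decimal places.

λ̂_MAP = 5.862

Σxᵢ = 50, n = 5.
Posterior ∝ λe^(−3.7λ) · λ^50e^(−5λ) = λ^51e^(−8.7λ), i.e. Gamma(shape=52, rate=8.7).
The mode of a Gamma(a, b) with a ≥ 1 (shape–rate) is (a−1)/b = 51/8.7 ≈ 5.862.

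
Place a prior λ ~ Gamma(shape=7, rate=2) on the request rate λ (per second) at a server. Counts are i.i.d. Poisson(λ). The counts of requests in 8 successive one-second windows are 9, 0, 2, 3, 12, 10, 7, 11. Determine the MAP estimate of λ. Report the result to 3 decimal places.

Σxᵢ = 9+0+2+3+12+10+7+11 = 54, with n = 8.
Posterior ∝ λ^6e^(−2λ) · λ^54e^(−8λ) = λ^60e^(−10λ), i.e. Gamma(shape=61, rate=10).
The mode of a Gamma(a, b) with a ≥ 1 (shape–rate) is (a−1)/b = 60/10 ≈ 6.000.

λ̂_MAP = 6.000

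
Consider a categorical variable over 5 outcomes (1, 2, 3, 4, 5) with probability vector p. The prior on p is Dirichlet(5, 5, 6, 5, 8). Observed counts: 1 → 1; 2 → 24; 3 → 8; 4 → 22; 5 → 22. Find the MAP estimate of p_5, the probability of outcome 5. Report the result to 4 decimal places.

The posterior is Dirichlet(αᵢ + nᵢ) = Dirichlet(6, 29, 14, 27, 30).
For a Dirichlet(a₁,…,a_K) with all aᵢ > 1, the mode has j-th component (aⱼ − 1)/(Σaᵢ − K).
Here Σaᵢ = 106 and K = 5, so p_5 = (30 − 1)/(106 − 5) = 29/101 ≈ 0.2871.

MAP estimate: 0.2871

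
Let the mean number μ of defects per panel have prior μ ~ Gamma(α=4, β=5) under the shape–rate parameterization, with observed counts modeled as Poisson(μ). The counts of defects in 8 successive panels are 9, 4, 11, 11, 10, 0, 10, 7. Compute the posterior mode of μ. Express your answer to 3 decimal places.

μ̂_MAP = 5.000

Σxᵢ = 9+4+11+11+10+0+10+7 = 62, with n = 8.
Posterior ∝ μ^3e^(−5μ) · μ^62e^(−8μ) = μ^65e^(−13μ), i.e. Gamma(shape=66, rate=13).
The mode of a Gamma(a, b) with a ≥ 1 (shape–rate) is (a−1)/b = 65/13 ≈ 5.000.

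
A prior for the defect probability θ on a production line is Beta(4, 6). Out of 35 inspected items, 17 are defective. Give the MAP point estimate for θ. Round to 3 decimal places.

Prior: Beta(4, 6).
Data: 17 successes in 35 trials. The binomial likelihood contributes θ^17(1−θ)^18, so the posterior is Beta(4+17, 6+18) = Beta(21, 24).
For Beta(a, b) with a, b > 1 the mode is (a−1)/(a+b−2) = 20/43 ≈ 0.465.

θ̂_MAP = 0.465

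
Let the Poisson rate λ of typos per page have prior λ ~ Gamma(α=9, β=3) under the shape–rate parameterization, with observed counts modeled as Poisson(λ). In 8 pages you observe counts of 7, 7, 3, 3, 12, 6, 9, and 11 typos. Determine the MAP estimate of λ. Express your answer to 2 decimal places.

Σxᵢ = 7+7+3+3+12+6+9+11 = 58, with n = 8.
Posterior ∝ λ^8e^(−3λ) · λ^58e^(−8λ) = λ^66e^(−11λ), i.e. Gamma(shape=67, rate=11).
The mode of a Gamma(a, b) with a ≥ 1 (shape–rate) is (a−1)/b = 66/11 ≈ 6.00.

λ̂_MAP = 6.00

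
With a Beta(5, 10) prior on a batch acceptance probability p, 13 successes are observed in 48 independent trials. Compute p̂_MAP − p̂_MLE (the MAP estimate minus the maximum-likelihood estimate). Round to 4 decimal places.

Posterior is Beta(18, 45); MAP = (18−1)/(63−2) = 17/61 ≈ 0.27869.
MLE ignores the prior: p̂_MLE = k/n = 13/48 ≈ 0.27083.
Difference = 17/61 − 13/48 = 23/2928 ≈ 0.0079.

MAP − MLE = 0.0079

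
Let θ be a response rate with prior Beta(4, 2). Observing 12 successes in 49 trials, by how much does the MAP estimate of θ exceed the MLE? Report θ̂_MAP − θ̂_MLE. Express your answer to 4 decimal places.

MAP − MLE = 0.0381

Posterior is Beta(16, 39); MAP = (16−1)/(55−2) = 15/53 ≈ 0.28302.
MLE ignores the prior: θ̂_MLE = k/n = 12/49 ≈ 0.24490.
Difference = 15/53 − 12/49 = 99/2597 ≈ 0.0381.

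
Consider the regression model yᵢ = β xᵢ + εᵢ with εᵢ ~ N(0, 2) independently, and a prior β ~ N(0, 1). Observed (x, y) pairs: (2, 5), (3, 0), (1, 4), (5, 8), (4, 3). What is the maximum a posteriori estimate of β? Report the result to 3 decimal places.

β̂_MAP = 1.158

log p(β | y) = −Σ(yᵢ − βxᵢ)²/(2·2) − β²/(2·1) + const.
Setting the derivative to zero: Σxᵢ(yᵢ − βxᵢ)/2 − β/1 = 0, so β = Σxᵢyᵢ / (Σxᵢ² + σ²/τ²).
Σxᵢyᵢ = 2·5 + 3·0 + 1·4 + 5·8 + 4·3 = 66; Σxᵢ² = 55; σ²/τ² = 2.
β̂_MAP = 66 / (55 + 2) = 66/57 ≈ 1.158.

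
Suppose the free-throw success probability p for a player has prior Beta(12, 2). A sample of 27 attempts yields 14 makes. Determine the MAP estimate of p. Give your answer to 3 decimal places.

p̂_MAP = 0.641

Prior: Beta(12, 2).
Data: 14 successes in 27 trials. The binomial likelihood contributes p^14(1−p)^13, so the posterior is Beta(12+14, 2+13) = Beta(26, 15).
For Beta(a, b) with a, b > 1 the mode is (a−1)/(a+b−2) = 25/39 ≈ 0.641.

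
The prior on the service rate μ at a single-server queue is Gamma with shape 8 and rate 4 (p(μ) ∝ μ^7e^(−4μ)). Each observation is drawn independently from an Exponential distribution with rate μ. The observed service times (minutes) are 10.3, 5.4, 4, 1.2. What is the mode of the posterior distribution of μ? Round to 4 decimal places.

The Exponential(rate=μ) likelihood is ∝ μ^n e^(−μΣtᵢ). Here n = 4 and Σtᵢ = 10.3 + 5.4 + 4 + 1.2 = 20.9.
Posterior ∝ μ^7e^(−4μ) · μ^4e^(−20.9μ) = μ^11e^(−24.9μ), i.e. Gamma(12, 24.9).
Mode = (a−1)/b = 11/24.9 ≈ 0.4418.

μ̂_MAP = 0.4418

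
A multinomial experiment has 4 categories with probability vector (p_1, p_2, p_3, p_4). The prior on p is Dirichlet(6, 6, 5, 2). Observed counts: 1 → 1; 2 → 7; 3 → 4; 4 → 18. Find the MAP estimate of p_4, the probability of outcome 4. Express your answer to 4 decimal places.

MAP estimate: 0.4222

The posterior is Dirichlet(αᵢ + nᵢ) = Dirichlet(7, 13, 9, 20).
For a Dirichlet(a₁,…,a_K) with all aᵢ > 1, the mode has j-th component (aⱼ − 1)/(Σaᵢ − K).
Here Σaᵢ = 49 and K = 4, so p_4 = (20 − 1)/(49 − 4) = 19/45 ≈ 0.4222.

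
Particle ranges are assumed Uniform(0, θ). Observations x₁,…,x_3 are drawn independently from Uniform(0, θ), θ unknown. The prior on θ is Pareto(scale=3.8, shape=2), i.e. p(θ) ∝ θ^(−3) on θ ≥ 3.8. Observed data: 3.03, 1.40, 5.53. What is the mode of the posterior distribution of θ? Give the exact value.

The Uniform(0, θ) likelihood is θ^(−n) for θ ≥ max(xᵢ), zero otherwise. Here max(xᵢ) = 5.53.
Posterior ∝ θ^(−3) · θ^(−3) = θ^(−6) on θ ≥ max(3.8, 5.53) = 5.53.
This density is strictly decreasing in θ, so the posterior mode lies at the lower boundary of the support.

θ̂_MAP = 5.53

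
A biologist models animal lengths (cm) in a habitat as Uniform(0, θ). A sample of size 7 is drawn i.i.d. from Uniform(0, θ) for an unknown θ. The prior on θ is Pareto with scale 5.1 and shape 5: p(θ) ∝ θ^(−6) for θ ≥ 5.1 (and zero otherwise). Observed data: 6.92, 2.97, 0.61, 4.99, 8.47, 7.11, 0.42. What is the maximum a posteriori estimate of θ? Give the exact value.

θ̂_MAP = 8.47

The Uniform(0, θ) likelihood is θ^(−n) for θ ≥ max(xᵢ), zero otherwise. Here max(xᵢ) = 8.47.
Posterior ∝ θ^(−6) · θ^(−7) = θ^(−13) on θ ≥ max(5.1, 8.47) = 8.47.
This density is strictly decreasing in θ, so the posterior mode lies at the lower boundary of the support.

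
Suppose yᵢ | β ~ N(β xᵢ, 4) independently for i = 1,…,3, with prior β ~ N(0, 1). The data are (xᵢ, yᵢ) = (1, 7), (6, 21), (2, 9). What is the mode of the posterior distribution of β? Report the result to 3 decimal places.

β̂_MAP = 3.356

log p(β | y) = −Σ(yᵢ − βxᵢ)²/(2·4) − β²/(2·1) + const.
Setting the derivative to zero: Σxᵢ(yᵢ − βxᵢ)/4 − β/1 = 0, so β = Σxᵢyᵢ / (Σxᵢ² + σ²/τ²).
Σxᵢyᵢ = 1·7 + 6·21 + 2·9 = 151; Σxᵢ² = 41; σ²/τ² = 4.
β̂_MAP = 151 / (41 + 4) = 151/45 ≈ 3.356.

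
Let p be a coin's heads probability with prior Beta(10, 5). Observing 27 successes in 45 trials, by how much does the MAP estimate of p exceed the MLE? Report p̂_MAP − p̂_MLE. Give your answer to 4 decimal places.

MAP − MLE = 0.0207

Posterior is Beta(37, 23); MAP = (37−1)/(60−2) = 36/58 ≈ 0.62069.
MLE ignores the prior: p̂_MLE = k/n = 27/45 ≈ 0.60000.
Difference = 36/58 − 27/45 = 3/145 ≈ 0.0207.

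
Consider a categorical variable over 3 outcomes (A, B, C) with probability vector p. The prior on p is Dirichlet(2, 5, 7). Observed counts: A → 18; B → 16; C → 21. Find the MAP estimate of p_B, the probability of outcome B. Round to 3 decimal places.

The posterior is Dirichlet(αᵢ + nᵢ) = Dirichlet(20, 21, 28).
For a Dirichlet(a₁,…,a_K) with all aᵢ > 1, the mode has j-th component (aⱼ − 1)/(Σaᵢ − K).
Here Σaᵢ = 69 and K = 3, so p_B = (21 − 1)/(69 − 3) = 20/66 ≈ 0.303.

MAP estimate of p_B = 0.303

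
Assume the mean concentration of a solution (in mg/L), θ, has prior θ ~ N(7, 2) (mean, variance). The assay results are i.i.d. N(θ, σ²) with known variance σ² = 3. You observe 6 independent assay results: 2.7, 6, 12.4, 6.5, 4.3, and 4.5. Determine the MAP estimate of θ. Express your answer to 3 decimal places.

θ̂_MAP = 6.253

n = 6; x̄ = (2.7 + 6 + 12.4 + 6.5 + 4.3 + 4.5)/6 = 36.4/6 = 91/15 ≈ 6.0667.
For a Normal prior and Normal likelihood with known variance, the posterior is Normal; its mode equals its mean, the precision-weighted average.
Prior precision 1/σ₀² = 1/2 = 0.5; data precision n/σ² = 6/3 = 2.
θ̂ = (0.5·7 + 2·(91/15)) / (0.5 + 2) = (469/30)/2.5 = 469/75 ≈ 6.253.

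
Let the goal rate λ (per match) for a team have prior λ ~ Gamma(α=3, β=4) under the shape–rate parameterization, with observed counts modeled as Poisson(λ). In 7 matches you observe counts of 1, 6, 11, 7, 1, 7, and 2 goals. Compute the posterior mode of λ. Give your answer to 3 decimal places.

Σxᵢ = 1+6+11+7+1+7+2 = 35, with n = 7.
Posterior ∝ λ^2e^(−4λ) · λ^35e^(−7λ) = λ^37e^(−11λ), i.e. Gamma(shape=38, rate=11).
The mode of a Gamma(a, b) with a ≥ 1 (shape–rate) is (a−1)/b = 37/11 ≈ 3.364.

λ̂_MAP = 3.364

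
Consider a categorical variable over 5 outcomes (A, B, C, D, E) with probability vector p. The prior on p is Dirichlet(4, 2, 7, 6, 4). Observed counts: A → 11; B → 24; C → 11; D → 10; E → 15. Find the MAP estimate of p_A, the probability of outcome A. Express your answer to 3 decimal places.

The posterior is Dirichlet(αᵢ + nᵢ) = Dirichlet(15, 26, 18, 16, 19).
For a Dirichlet(a₁,…,a_K) with all aᵢ > 1, the mode has j-th component (aⱼ − 1)/(Σaᵢ − K).
Here Σaᵢ = 94 and K = 5, so p_A = (15 − 1)/(94 − 5) = 14/89 ≈ 0.157.

MAP estimate of p_A = 0.157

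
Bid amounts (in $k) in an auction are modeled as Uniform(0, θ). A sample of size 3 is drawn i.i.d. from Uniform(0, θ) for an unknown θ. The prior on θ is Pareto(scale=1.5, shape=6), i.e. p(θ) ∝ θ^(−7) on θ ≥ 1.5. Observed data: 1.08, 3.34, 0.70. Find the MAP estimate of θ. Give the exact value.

The Uniform(0, θ) likelihood is θ^(−n) for θ ≥ max(xᵢ), zero otherwise. Here max(xᵢ) = 3.34.
Posterior ∝ θ^(−7) · θ^(−3) = θ^(−10) on θ ≥ max(1.5, 3.34) = 3.34.
This density is strictly decreasing in θ, so the posterior mode lies at the lower boundary of the support.

θ̂_MAP = 3.34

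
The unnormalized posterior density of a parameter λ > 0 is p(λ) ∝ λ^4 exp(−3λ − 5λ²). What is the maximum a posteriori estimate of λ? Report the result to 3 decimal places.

ℓ'(λ) = 4/λ − 3 − 10λ. Setting this to zero and multiplying by λ: 10λ² + 3λ − 4 = 0.
λ = (−3 + √(3² + 4·10·4)) / (2·10) = (−3 + √169) / 20 = (−3 + 13)/20 = 1/2.
ℓ''(λ) = −4/λ² − 10 < 0, confirming a maximum.

λ̂_MAP = 0.500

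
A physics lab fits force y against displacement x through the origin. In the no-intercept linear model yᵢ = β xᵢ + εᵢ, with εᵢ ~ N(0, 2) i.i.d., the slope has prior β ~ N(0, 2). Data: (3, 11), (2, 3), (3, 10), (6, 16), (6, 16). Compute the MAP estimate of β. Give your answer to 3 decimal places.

β̂_MAP = 2.747

log p(β | y) = −Σ(yᵢ − βxᵢ)²/(2·2) − β²/(2·2) + const.
Setting the derivative to zero: Σxᵢ(yᵢ − βxᵢ)/2 − β/2 = 0, so β = Σxᵢyᵢ / (Σxᵢ² + σ²/τ²).
Σxᵢyᵢ = 3·11 + 2·3 + 3·10 + 6·16 + 6·16 = 261; Σxᵢ² = 94; σ²/τ² = 1.
β̂_MAP = 261 / (94 + 1) = 261/95 ≈ 2.747.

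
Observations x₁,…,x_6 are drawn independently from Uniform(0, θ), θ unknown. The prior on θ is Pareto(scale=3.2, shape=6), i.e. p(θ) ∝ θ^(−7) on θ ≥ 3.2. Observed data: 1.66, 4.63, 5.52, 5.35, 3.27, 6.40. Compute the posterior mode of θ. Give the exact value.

The Uniform(0, θ) likelihood is θ^(−n) for θ ≥ max(xᵢ), zero otherwise. Here max(xᵢ) = 6.40.
Posterior ∝ θ^(−7) · θ^(−6) = θ^(−13) on θ ≥ max(3.2, 6.40) = 6.40.
This density is strictly decreasing in θ, so the posterior mode lies at the lower boundary of the support.

θ̂_MAP = 6.40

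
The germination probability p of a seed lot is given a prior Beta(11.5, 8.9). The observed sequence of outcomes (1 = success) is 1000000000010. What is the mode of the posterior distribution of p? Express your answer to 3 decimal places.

p̂_MAP = 0.398

Prior: Beta(11.5, 8.9).
Data: 2 successes in 13 trials (from the sequence). The binomial likelihood contributes p^2(1−p)^11, so the posterior is Beta(11.5+2, 8.9+11) = Beta(13.5, 19.9).
For Beta(a, b) with a, b > 1 the mode is (a−1)/(a+b−2) = 12.5/31.4 ≈ 0.398.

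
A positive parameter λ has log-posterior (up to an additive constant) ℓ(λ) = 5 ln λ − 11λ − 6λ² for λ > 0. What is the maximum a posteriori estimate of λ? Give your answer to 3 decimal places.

λ̂_MAP = 0.333

ℓ'(λ) = 5/λ − 11 − 12λ. Setting this to zero and multiplying by λ: 12λ² + 11λ − 5 = 0.
λ = (−11 + √(11² + 4·12·5)) / (2·12) = (−11 + √361) / 24 = (−11 + 19)/24 = 1/3.
ℓ''(λ) = −5/λ² − 12 < 0, confirming a maximum.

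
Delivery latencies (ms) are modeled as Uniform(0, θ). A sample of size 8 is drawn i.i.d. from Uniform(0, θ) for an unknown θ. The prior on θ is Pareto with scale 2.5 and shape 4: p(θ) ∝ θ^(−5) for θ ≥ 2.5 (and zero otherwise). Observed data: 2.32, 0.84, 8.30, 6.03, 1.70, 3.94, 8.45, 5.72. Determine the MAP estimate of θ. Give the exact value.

θ̂_MAP = 8.45

The Uniform(0, θ) likelihood is θ^(−n) for θ ≥ max(xᵢ), zero otherwise. Here max(xᵢ) = 8.45.
Posterior ∝ θ^(−5) · θ^(−8) = θ^(−13) on θ ≥ max(2.5, 8.45) = 8.45.
This density is strictly decreasing in θ, so the posterior mode lies at the lower boundary of the support.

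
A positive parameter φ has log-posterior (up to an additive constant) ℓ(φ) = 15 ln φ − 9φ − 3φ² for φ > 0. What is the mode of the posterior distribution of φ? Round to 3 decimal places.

φ̂_MAP = 1.000

ℓ'(φ) = 15/φ − 9 − 6φ. Setting this to zero and multiplying by φ: 6φ² + 9φ − 15 = 0.
φ = (−9 + √(9² + 4·6·15)) / (2·6) = (−9 + √441) / 12 = (−9 + 21)/12 = 1.
ℓ''(φ) = −15/φ² − 6 < 0, confirming a maximum.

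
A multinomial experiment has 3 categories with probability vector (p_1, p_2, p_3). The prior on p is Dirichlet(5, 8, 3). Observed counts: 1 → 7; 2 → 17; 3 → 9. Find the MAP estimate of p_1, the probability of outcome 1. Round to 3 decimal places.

The posterior is Dirichlet(αᵢ + nᵢ) = Dirichlet(12, 25, 12).
For a Dirichlet(a₁,…,a_K) with all aᵢ > 1, the mode has j-th component (aⱼ − 1)/(Σaᵢ − K).
Here Σaᵢ = 49 and K = 3, so p_1 = (12 − 1)/(49 − 3) = 11/46 ≈ 0.239.

MAP estimate: 0.239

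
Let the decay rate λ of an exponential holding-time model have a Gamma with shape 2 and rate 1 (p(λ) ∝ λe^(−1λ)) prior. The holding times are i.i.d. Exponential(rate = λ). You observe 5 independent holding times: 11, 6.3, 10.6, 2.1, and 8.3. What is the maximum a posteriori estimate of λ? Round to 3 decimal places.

The Exponential(rate=λ) likelihood is ∝ λ^n e^(−λΣtᵢ). Here n = 5 and Σtᵢ = 11 + 6.3 + 10.6 + 2.1 + 8.3 = 38.3.
Posterior ∝ λe^(−1λ) · λ^5e^(−38.3λ) = λ^6e^(−39.3λ), i.e. Gamma(7, 39.3).
Mode = (a−1)/b = 6/39.3 ≈ 0.153.

λ̂_MAP = 0.153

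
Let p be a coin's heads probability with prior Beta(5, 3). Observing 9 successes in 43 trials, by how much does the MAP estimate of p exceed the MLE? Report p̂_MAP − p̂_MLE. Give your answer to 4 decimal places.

Posterior is Beta(14, 37); MAP = (14−1)/(51−2) = 13/49 ≈ 0.26531.
MLE ignores the prior: p̂_MLE = k/n = 9/43 ≈ 0.20930.
Difference = 13/49 − 9/43 = 118/2107 ≈ 0.0560.

MAP − MLE = 0.0560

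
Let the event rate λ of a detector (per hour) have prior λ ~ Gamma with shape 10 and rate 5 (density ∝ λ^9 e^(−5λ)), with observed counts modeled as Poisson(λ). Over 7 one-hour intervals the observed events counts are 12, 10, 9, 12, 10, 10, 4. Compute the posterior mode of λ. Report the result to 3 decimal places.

λ̂_MAP = 6.333

Σxᵢ = 12+10+9+12+10+10+4 = 67, with n = 7.
Posterior ∝ λ^9e^(−5λ) · λ^67e^(−7λ) = λ^76e^(−12λ), i.e. Gamma(shape=77, rate=12).
The mode of a Gamma(a, b) with a ≥ 1 (shape–rate) is (a−1)/b = 76/12 ≈ 6.333.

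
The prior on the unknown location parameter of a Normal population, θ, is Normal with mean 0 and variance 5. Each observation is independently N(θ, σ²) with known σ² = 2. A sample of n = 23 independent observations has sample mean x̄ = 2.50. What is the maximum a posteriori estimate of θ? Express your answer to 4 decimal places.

n = 23, x̄ = 2.50.
For a Normal prior and Normal likelihood with known variance, the posterior is Normal; its mode equals its mean, the precision-weighted average.
Prior precision 1/σ₀² = 1/5 = 0.2; data precision n/σ² = 23/2 = 11.5.
θ̂ = (0.2·0 + 11.5·2.5) / (0.2 + 11.5) = 28.75/11.7 = 575/234 ≈ 2.4573.

θ̂_MAP = 2.4573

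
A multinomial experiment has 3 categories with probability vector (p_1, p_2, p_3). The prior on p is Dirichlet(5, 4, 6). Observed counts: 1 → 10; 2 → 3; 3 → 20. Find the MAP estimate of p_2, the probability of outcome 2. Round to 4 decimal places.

MAP estimate: 0.1333

The posterior is Dirichlet(αᵢ + nᵢ) = Dirichlet(15, 7, 26).
For a Dirichlet(a₁,…,a_K) with all aᵢ > 1, the mode has j-th component (aⱼ − 1)/(Σaᵢ − K).
Here Σaᵢ = 48 and K = 3, so p_2 = (7 − 1)/(48 − 3) = 6/45 ≈ 0.1333.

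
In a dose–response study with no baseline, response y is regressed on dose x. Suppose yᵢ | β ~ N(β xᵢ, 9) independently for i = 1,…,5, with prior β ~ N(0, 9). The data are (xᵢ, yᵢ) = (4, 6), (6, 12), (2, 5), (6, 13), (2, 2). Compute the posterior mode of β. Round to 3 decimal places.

log p(β | y) = −Σ(yᵢ − βxᵢ)²/(2·9) − β²/(2·9) + const.
Setting the derivative to zero: Σxᵢ(yᵢ − βxᵢ)/9 − β/9 = 0, so β = Σxᵢyᵢ / (Σxᵢ² + σ²/τ²).
Σxᵢyᵢ = 4·6 + 6·12 + 2·5 + 6·13 + 2·2 = 188; Σxᵢ² = 96; σ²/τ² = 1.
β̂_MAP = 188 / (96 + 1) = 188/97 ≈ 1.938.

β̂_MAP = 1.938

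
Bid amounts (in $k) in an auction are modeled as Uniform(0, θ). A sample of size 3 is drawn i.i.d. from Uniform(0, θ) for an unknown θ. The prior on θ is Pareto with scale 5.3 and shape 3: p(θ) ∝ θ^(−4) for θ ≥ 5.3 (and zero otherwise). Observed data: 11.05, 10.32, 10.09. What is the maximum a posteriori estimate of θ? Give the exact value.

The Uniform(0, θ) likelihood is θ^(−n) for θ ≥ max(xᵢ), zero otherwise. Here max(xᵢ) = 11.05.
Posterior ∝ θ^(−4) · θ^(−3) = θ^(−7) on θ ≥ max(5.3, 11.05) = 11.05.
This density is strictly decreasing in θ, so the posterior mode lies at the lower boundary of the support.

θ̂_MAP = 11.05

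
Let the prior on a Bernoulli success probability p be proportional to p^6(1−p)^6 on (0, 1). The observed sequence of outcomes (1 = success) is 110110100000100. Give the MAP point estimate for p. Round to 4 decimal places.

p̂_MAP = 0.4444

The prior density ∝ p^6(1−p)^6 is the kernel of Beta(7, 7).
Data: 6 successes in 15 trials (from the sequence). The binomial likelihood contributes p^6(1−p)^9, so the posterior is Beta(7+6, 7+9) = Beta(13, 16).
For Beta(a, b) with a, b > 1 the mode is (a−1)/(a+b−2) = 12/27 ≈ 0.4444.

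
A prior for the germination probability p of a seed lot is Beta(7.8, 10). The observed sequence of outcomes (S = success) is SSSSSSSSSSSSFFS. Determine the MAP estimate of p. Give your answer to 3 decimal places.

Prior: Beta(7.8, 10).
Data: 13 successes in 15 trials (from the sequence). The binomial likelihood contributes p^13(1−p)^2, so the posterior is Beta(7.8+13, 10+2) = Beta(20.8, 12).
For Beta(a, b) with a, b > 1 the mode is (a−1)/(a+b−2) = 19.8/30.8 ≈ 0.643.

p̂_MAP = 0.643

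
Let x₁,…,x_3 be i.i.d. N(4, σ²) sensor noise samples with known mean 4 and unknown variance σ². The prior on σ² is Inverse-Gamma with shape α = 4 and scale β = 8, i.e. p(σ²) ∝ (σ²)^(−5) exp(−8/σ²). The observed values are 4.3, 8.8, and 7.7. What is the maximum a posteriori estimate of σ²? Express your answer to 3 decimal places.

σ̂²_MAP = 4.063

Sum of squared deviations about the known mean: SS = (4.3−4)² + (8.8−4)² + (7.7−4)² = 36.82.
The Normal likelihood contributes (σ²)^(−n/2) exp(−SS/(2σ²)), so the posterior is Inverse-Gamma(α + n/2, β + SS/2) = Inverse-Gamma(5.5, 26.41).
The mode of Inverse-Gamma(a, b) is b/(a+1) = 26.41/6.5 ≈ 4.063.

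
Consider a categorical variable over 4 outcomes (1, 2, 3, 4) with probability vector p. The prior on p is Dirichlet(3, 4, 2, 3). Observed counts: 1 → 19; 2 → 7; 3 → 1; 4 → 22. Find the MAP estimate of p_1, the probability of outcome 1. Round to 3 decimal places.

The posterior is Dirichlet(αᵢ + nᵢ) = Dirichlet(22, 11, 3, 25).
For a Dirichlet(a₁,…,a_K) with all aᵢ > 1, the mode has j-th component (aⱼ − 1)/(Σaᵢ − K).
Here Σaᵢ = 61 and K = 4, so p_1 = (22 − 1)/(61 − 4) = 21/57 ≈ 0.368.

MAP estimate: 0.368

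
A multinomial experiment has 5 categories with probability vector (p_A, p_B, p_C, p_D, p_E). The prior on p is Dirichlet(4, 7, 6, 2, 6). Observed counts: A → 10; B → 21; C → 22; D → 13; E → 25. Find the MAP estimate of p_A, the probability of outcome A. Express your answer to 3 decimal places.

The posterior is Dirichlet(αᵢ + nᵢ) = Dirichlet(14, 28, 28, 15, 31).
For a Dirichlet(a₁,…,a_K) with all aᵢ > 1, the mode has j-th component (aⱼ − 1)/(Σaᵢ − K).
Here Σaᵢ = 116 and K = 5, so p_A = (14 − 1)/(116 − 5) = 13/111 ≈ 0.117.

MAP estimate of p_A = 0.117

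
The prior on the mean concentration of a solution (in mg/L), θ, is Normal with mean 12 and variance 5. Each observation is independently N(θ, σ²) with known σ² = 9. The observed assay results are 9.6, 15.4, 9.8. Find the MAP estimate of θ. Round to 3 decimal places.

θ̂_MAP = 11.750

n = 3; x̄ = (9.6 + 15.4 + 9.8)/3 = 34.8/3 = 11.6.
For a Normal prior and Normal likelihood with known variance, the posterior is Normal; its mode equals its mean, the precision-weighted average.
Prior precision 1/σ₀² = 1/5 = 0.2; data precision n/σ² = 3/9 = 1/3.
θ̂ = (0.2·12 + (1/3)·11.6) / (0.2 + 1/3) = (94/15)/(8/15) = 11.750.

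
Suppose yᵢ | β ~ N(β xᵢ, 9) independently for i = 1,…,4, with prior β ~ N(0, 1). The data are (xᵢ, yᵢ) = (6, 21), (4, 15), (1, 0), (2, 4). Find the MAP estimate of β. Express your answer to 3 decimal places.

log p(β | y) = −Σ(yᵢ − βxᵢ)²/(2·9) − β²/(2·1) + const.
Setting the derivative to zero: Σxᵢ(yᵢ − βxᵢ)/9 − β/1 = 0, so β = Σxᵢyᵢ / (Σxᵢ² + σ²/τ²).
Σxᵢyᵢ = 6·21 + 4·15 + 1·0 + 2·4 = 194; Σxᵢ² = 57; σ²/τ² = 9.
β̂_MAP = 194 / (57 + 9) = 194/66 ≈ 2.939.

β̂_MAP = 2.939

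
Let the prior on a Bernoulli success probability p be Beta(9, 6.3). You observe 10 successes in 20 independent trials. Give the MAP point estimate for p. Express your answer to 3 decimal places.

p̂_MAP = 0.541

Prior: Beta(9, 6.3).
Data: 10 successes in 20 trials. The binomial likelihood contributes p^10(1−p)^10, so the posterior is Beta(9+10, 6.3+10) = Beta(19, 16.3).
For Beta(a, b) with a, b > 1 the mode is (a−1)/(a+b−2) = 18/33.3 ≈ 0.541.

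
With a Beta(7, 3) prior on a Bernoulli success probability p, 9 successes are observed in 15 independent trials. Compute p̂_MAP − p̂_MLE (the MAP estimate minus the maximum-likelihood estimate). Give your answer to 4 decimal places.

MAP − MLE = 0.0522

Posterior is Beta(16, 9); MAP = (16−1)/(25−2) = 15/23 ≈ 0.65217.
MLE ignores the prior: p̂_MLE = k/n = 9/15 ≈ 0.60000.
Difference = 15/23 − 9/15 = 6/115 ≈ 0.0522.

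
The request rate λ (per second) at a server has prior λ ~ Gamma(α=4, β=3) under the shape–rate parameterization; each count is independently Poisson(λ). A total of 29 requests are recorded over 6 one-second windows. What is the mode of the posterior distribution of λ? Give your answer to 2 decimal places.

Σxᵢ = 29, n = 6.
Posterior ∝ λ^3e^(−3λ) · λ^29e^(−6λ) = λ^32e^(−9λ), i.e. Gamma(shape=33, rate=9).
The mode of a Gamma(a, b) with a ≥ 1 (shape–rate) is (a−1)/b = 32/9 ≈ 3.56.

λ̂_MAP = 3.56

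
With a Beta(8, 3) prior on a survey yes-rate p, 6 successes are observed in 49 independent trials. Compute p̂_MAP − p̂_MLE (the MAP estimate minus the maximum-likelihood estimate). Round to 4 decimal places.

MAP − MLE = 0.1017

Posterior is Beta(14, 46); MAP = (14−1)/(60−2) = 13/58 ≈ 0.22414.
MLE ignores the prior: p̂_MLE = k/n = 6/49 ≈ 0.12245.
Difference = 13/58 − 6/49 = 289/2842 ≈ 0.1017.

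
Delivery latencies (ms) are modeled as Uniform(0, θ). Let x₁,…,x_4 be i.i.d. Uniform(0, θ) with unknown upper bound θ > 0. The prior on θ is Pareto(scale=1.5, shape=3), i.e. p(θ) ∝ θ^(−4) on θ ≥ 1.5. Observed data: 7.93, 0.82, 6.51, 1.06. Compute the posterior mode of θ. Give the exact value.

The Uniform(0, θ) likelihood is θ^(−n) for θ ≥ max(xᵢ), zero otherwise. Here max(xᵢ) = 7.93.
Posterior ∝ θ^(−4) · θ^(−4) = θ^(−8) on θ ≥ max(1.5, 7.93) = 7.93.
This density is strictly decreasing in θ, so the posterior mode lies at the lower boundary of the support.

θ̂_MAP = 7.93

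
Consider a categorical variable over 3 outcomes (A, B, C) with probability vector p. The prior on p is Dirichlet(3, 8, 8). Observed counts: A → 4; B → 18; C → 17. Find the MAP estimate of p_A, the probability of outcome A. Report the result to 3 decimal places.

MAP estimate of p_A = 0.109

The posterior is Dirichlet(αᵢ + nᵢ) = Dirichlet(7, 26, 25).
For a Dirichlet(a₁,…,a_K) with all aᵢ > 1, the mode has j-th component (aⱼ − 1)/(Σaᵢ − K).
Here Σaᵢ = 58 and K = 3, so p_A = (7 − 1)/(58 − 3) = 6/55 ≈ 0.109.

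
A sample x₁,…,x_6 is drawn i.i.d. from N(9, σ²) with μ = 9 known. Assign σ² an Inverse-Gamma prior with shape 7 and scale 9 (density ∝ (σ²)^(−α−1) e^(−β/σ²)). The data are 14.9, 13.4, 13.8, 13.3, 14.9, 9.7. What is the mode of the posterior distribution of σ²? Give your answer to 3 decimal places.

Sum of squared deviations about the known mean: SS = (14.9−9)² + (13.4−9)² + (13.8−9)² + (13.3−9)² + (14.9−9)² + (9.7−9)² = 131.
The Normal likelihood contributes (σ²)^(−n/2) exp(−SS/(2σ²)), so the posterior is Inverse-Gamma(α + n/2, β + SS/2) = Inverse-Gamma(10, 74.5).
The mode of Inverse-Gamma(a, b) is b/(a+1) = 74.5/11 ≈ 6.773.

σ̂²_MAP = 6.773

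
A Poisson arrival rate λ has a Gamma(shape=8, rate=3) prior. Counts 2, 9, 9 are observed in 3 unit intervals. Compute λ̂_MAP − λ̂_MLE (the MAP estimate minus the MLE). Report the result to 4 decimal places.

Σxᵢ = 20. Posterior is Gamma(28, 6); MAP = (28−1)/6 = 27/6 ≈ 4.50000.
MLE = x̄ = 20/3 ≈ 6.66667.
Difference = 27/6 − 20/3 = -13/6 ≈ -2.1667.

MAP − MLE = -2.1667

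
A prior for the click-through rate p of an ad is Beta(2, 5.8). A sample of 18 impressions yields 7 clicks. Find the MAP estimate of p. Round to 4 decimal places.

Prior: Beta(2, 5.8).
Data: 7 successes in 18 trials. The binomial likelihood contributes p^7(1−p)^11, so the posterior is Beta(2+7, 5.8+11) = Beta(9, 16.8).
For Beta(a, b) with a, b > 1 the mode is (a−1)/(a+b−2) = 8/23.8 ≈ 0.3361.

p̂_MAP = 0.3361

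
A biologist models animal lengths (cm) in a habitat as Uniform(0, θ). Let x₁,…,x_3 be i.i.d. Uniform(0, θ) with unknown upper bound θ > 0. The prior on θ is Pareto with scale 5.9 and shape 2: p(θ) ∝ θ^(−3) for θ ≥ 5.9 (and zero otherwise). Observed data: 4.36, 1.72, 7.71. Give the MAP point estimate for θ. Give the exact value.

The Uniform(0, θ) likelihood is θ^(−n) for θ ≥ max(xᵢ), zero otherwise. Here max(xᵢ) = 7.71.
Posterior ∝ θ^(−3) · θ^(−3) = θ^(−6) on θ ≥ max(5.9, 7.71) = 7.71.
This density is strictly decreasing in θ, so the posterior mode lies at the lower boundary of the support.

θ̂_MAP = 7.71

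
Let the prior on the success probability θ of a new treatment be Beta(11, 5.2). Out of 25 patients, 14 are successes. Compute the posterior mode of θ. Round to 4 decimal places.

Prior: Beta(11, 5.2).
Data: 14 successes in 25 trials. The binomial likelihood contributes θ^14(1−θ)^11, so the posterior is Beta(11+14, 5.2+11) = Beta(25, 16.2).
For Beta(a, b) with a, b > 1 the mode is (a−1)/(a+b−2) = 24/39.2 ≈ 0.6122.

θ̂_MAP = 0.6122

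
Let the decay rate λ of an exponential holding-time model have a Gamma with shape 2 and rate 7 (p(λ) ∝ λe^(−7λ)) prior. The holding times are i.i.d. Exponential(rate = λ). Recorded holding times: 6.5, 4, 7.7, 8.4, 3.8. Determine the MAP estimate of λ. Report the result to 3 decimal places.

λ̂_MAP = 0.160

The Exponential(rate=λ) likelihood is ∝ λ^n e^(−λΣtᵢ). Here n = 5 and Σtᵢ = 6.5 + 4 + 7.7 + 8.4 + 3.8 = 30.4.
Posterior ∝ λe^(−7λ) · λ^5e^(−30.4λ) = λ^6e^(−37.4λ), i.e. Gamma(7, 37.4).
Mode = (a−1)/b = 6/37.4 ≈ 0.160.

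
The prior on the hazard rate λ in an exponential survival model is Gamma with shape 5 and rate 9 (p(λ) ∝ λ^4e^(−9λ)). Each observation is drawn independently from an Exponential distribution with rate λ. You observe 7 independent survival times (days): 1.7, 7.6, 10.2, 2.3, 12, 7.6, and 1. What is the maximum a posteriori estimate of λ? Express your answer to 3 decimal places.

The Exponential(rate=λ) likelihood is ∝ λ^n e^(−λΣtᵢ). Here n = 7 and Σtᵢ = 1.7 + 7.6 + 10.2 + 2.3 + 12 + 7.6 + 1 = 42.4.
Posterior ∝ λ^4e^(−9λ) · λ^7e^(−42.4λ) = λ^11e^(−51.4λ), i.e. Gamma(12, 51.4).
Mode = (a−1)/b = 11/51.4 ≈ 0.214.

λ̂_MAP = 0.214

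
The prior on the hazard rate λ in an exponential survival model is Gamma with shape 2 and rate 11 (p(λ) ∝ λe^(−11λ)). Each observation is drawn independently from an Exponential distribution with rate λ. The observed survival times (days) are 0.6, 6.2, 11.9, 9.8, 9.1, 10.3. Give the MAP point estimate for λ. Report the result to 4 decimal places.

The Exponential(rate=λ) likelihood is ∝ λ^n e^(−λΣtᵢ). Here n = 6 and Σtᵢ = 0.6 + 6.2 + 11.9 + 9.8 + 9.1 + 10.3 = 47.9.
Posterior ∝ λe^(−11λ) · λ^6e^(−47.9λ) = λ^7e^(−58.9λ), i.e. Gamma(8, 58.9).
Mode = (a−1)/b = 7/58.9 ≈ 0.1188.

λ̂_MAP = 0.1188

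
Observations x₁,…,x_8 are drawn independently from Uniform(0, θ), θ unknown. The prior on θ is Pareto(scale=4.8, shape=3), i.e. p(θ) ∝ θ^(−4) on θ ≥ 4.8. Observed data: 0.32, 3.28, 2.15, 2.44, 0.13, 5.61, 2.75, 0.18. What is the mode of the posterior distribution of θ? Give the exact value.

The Uniform(0, θ) likelihood is θ^(−n) for θ ≥ max(xᵢ), zero otherwise. Here max(xᵢ) = 5.61.
Posterior ∝ θ^(−4) · θ^(−8) = θ^(−12) on θ ≥ max(4.8, 5.61) = 5.61.
This density is strictly decreasing in θ, so the posterior mode lies at the lower boundary of the support.

θ̂_MAP = 5.61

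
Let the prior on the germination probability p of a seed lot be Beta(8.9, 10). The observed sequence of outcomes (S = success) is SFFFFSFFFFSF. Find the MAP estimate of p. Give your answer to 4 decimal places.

Prior: Beta(8.9, 10).
Data: 3 successes in 12 trials (from the sequence). The binomial likelihood contributes p^3(1−p)^9, so the posterior is Beta(8.9+3, 10+9) = Beta(11.9, 19).
For Beta(a, b) with a, b > 1 the mode is (a−1)/(a+b−2) = 10.9/28.9 ≈ 0.3772.

p̂_MAP = 0.3772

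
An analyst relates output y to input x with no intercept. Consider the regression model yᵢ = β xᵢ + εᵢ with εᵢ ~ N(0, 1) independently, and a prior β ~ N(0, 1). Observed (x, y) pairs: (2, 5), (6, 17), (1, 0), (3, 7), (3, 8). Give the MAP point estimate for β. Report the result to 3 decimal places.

β̂_MAP = 2.617

log p(β | y) = −Σ(yᵢ − βxᵢ)²/(2·1) − β²/(2·1) + const.
Setting the derivative to zero: Σxᵢ(yᵢ − βxᵢ)/1 − β/1 = 0, so β = Σxᵢyᵢ / (Σxᵢ² + σ²/τ²).
Σxᵢyᵢ = 2·5 + 6·17 + 1·0 + 3·7 + 3·8 = 157; Σxᵢ² = 59; σ²/τ² = 1.
β̂_MAP = 157 / (59 + 1) = 157/60 ≈ 2.617.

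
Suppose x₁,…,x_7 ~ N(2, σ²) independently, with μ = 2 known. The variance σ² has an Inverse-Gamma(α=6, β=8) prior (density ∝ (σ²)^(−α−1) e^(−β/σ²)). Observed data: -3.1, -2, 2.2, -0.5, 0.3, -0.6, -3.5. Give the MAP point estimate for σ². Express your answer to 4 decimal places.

σ̂²_MAP = 4.9619

Sum of squared deviations about the known mean: SS = (-3.1−2)² + (-2−2)² + (2.2−2)² + (-0.5−2)² + (0.3−2)² + (-0.6−2)² + (-3.5−2)² = 88.2.
The Normal likelihood contributes (σ²)^(−n/2) exp(−SS/(2σ²)), so the posterior is Inverse-Gamma(α + n/2, β + SS/2) = Inverse-Gamma(9.5, 52.1).
The mode of Inverse-Gamma(a, b) is b/(a+1) = 52.1/10.5 ≈ 4.9619.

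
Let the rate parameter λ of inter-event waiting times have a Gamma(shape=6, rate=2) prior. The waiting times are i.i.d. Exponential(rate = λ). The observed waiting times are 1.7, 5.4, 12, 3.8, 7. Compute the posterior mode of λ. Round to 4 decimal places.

λ̂_MAP = 0.3135

The Exponential(rate=λ) likelihood is ∝ λ^n e^(−λΣtᵢ). Here n = 5 and Σtᵢ = 1.7 + 5.4 + 12 + 3.8 + 7 = 29.9.
Posterior ∝ λ^5e^(−2λ) · λ^5e^(−29.9λ) = λ^10e^(−31.9λ), i.e. Gamma(11, 31.9).
Mode = (a−1)/b = 10/31.9 ≈ 0.3135.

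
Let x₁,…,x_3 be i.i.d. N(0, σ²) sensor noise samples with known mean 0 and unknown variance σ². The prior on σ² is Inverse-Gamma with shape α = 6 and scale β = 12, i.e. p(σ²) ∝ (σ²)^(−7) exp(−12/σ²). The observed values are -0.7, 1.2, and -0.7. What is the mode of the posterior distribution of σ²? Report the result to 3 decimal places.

Sum of squared deviations about the known mean: SS = (-0.7−0)² + (1.2−0)² + (-0.7−0)² = 2.42.
The Normal likelihood contributes (σ²)^(−n/2) exp(−SS/(2σ²)), so the posterior is Inverse-Gamma(α + n/2, β + SS/2) = Inverse-Gamma(7.5, 13.21).
The mode of Inverse-Gamma(a, b) is b/(a+1) = 13.21/8.5 ≈ 1.554.

σ̂²_MAP = 1.554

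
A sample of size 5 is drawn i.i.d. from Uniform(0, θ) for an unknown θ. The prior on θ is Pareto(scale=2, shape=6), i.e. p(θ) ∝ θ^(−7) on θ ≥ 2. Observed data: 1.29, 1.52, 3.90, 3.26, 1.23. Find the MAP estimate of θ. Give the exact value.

θ̂_MAP = 3.90

The Uniform(0, θ) likelihood is θ^(−n) for θ ≥ max(xᵢ), zero otherwise. Here max(xᵢ) = 3.90.
Posterior ∝ θ^(−7) · θ^(−5) = θ^(−12) on θ ≥ max(2, 3.90) = 3.90.
This density is strictly decreasing in θ, so the posterior mode lies at the lower boundary of the support.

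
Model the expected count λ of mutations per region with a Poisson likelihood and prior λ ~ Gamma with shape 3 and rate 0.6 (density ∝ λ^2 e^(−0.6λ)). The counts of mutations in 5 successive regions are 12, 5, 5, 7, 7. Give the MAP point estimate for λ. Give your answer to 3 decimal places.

λ̂_MAP = 6.786

Σxᵢ = 12+5+5+7+7 = 36, with n = 5.
Posterior ∝ λ^2e^(−0.6λ) · λ^36e^(−5λ) = λ^38e^(−5.6λ), i.e. Gamma(shape=39, rate=5.6).
The mode of a Gamma(a, b) with a ≥ 1 (shape–rate) is (a−1)/b = 38/5.6 ≈ 6.786.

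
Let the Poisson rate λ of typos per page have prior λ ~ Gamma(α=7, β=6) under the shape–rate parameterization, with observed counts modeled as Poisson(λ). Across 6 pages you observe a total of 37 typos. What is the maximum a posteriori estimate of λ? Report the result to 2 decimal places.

λ̂_MAP = 3.58

Σxᵢ = 37, n = 6.
Posterior ∝ λ^6e^(−6λ) · λ^37e^(−6λ) = λ^43e^(−12λ), i.e. Gamma(shape=44, rate=12).
The mode of a Gamma(a, b) with a ≥ 1 (shape–rate) is (a−1)/b = 43/12 ≈ 3.58.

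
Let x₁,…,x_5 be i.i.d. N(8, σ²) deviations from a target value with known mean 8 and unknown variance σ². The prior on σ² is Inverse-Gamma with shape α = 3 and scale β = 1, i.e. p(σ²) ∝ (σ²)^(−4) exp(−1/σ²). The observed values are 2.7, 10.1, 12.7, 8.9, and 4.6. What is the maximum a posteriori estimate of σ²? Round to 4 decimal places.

Sum of squared deviations about the known mean: SS = (2.7−8)² + (10.1−8)² + (12.7−8)² + (8.9−8)² + (4.6−8)² = 66.96.
The Normal likelihood contributes (σ²)^(−n/2) exp(−SS/(2σ²)), so the posterior is Inverse-Gamma(α + n/2, β + SS/2) = Inverse-Gamma(5.5, 34.48).
The mode of Inverse-Gamma(a, b) is b/(a+1) = 34.48/6.5 ≈ 5.3046.

σ̂²_MAP = 5.3046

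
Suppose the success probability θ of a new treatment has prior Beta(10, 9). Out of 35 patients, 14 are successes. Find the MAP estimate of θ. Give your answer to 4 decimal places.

Prior: Beta(10, 9).
Data: 14 successes in 35 trials. The binomial likelihood contributes θ^14(1−θ)^21, so the posterior is Beta(10+14, 9+21) = Beta(24, 30).
For Beta(a, b) with a, b > 1 the mode is (a−1)/(a+b−2) = 23/52 ≈ 0.4423.

θ̂_MAP = 0.4423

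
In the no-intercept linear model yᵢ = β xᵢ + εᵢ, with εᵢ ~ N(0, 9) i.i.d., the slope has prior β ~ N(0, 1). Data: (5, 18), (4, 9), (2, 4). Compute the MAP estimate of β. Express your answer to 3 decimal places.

log p(β | y) = −Σ(yᵢ − βxᵢ)²/(2·9) − β²/(2·1) + const.
Setting the derivative to zero: Σxᵢ(yᵢ − βxᵢ)/9 − β/1 = 0, so β = Σxᵢyᵢ / (Σxᵢ² + σ²/τ²).
Σxᵢyᵢ = 5·18 + 4·9 + 2·4 = 134; Σxᵢ² = 45; σ²/τ² = 9.
β̂_MAP = 134 / (45 + 9) = 134/54 ≈ 2.481.

β̂_MAP = 2.481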